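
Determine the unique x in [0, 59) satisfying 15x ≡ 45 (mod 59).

3

The inverse of 15 mod 59 is 4 (since 15·4 = 60 ≡ 1).
Multiplying both sides by 4: x ≡ 4·45 = 180 ≡ 3 (mod 59).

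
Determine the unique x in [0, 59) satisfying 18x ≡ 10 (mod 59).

18⁻¹ ≡ 23 (mod 59) because 18·23 = 414 = 7·59 + 1.
So x ≡ 23·10 = 230 ≡ 53 (mod 59).

53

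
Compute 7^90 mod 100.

By repeated squaring mod 100: 7^1≡7, 7^2≡49, 7^4≡1, 7^8≡1, 7^16≡1, 7^32≡1, 7^64≡1.
Since 90 = 2 + 8 + 16 + 64 in binary, 7^90 ≡ 49·1·1·1 ≡ 49 (mod 100).

49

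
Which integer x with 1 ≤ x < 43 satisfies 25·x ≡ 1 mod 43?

25·31 = 775 = 18·43 + 1, so 25⁻¹ ≡ 31 (mod 43).

31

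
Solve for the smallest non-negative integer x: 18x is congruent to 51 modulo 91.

18⁻¹ ≡ 86 (mod 91) because 18·86 = 1548 = 17·91 + 1.
Multiplying both sides by 86: x ≡ 86·51 = 4386 ≡ 18 (mod 91).

18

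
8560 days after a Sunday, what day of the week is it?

Saturday

8560 = 1222·7 + 6, so 8560 mod 7 = 6.
Sunday + 6 days → Saturday.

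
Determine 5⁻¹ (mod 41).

33

41 = 8·5 + 1
5 = 5·1 + 0
Back-substituting gives 5·33 ≡ 1 (mod 41).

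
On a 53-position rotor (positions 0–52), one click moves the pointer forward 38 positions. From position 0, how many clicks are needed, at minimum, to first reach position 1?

7

38·7 = 266 = 5·53 + 1, so 38⁻¹ ≡ 7 (mod 53).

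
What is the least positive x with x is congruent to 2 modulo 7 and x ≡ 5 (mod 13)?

x ≡ 2 (mod 7) gives x ∈ {2, 9, 16, 23, 30, 37, 44}.
The first of these with x mod 13 = 5 is 44.

44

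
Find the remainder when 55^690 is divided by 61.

By repeated squaring mod 61: 55^1≡55, 55^2≡36, 55^4≡15, 55^8≡42, 55^16≡56, 55^32≡25, 55^64≡15, 55^128≡42, 55^256≡56, 55^512≡25.
Since 690 = 2 + 16 + 32 + 128 + 512 in binary, 55^690 ≡ 36·56·25·42·25 ≡ 60 (mod 61).

60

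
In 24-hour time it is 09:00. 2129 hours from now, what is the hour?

2129 = 88·24 + 17, so 2129 mod 24 = 17.
(9 + 17) mod 24 = 2.

2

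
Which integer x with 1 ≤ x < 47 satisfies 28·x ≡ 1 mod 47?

47 = 1·28 + 19
28 = 1·19 + 9
19 = 2·9 + 1
9 = 9·1 + 0
Back-substituting gives 28·42 ≡ 1 (mod 47).

42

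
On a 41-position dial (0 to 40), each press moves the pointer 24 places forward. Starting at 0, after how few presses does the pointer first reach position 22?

The inverse of 24 mod 41 is 12 (since 24·12 = 288 ≡ 1).
So x ≡ 12·22 = 264 ≡ 18 (mod 41).
Check: 24·18 = 432 = 10·41 + 22.

18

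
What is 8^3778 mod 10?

4

Last digits of 8^n: 8, 4, 2, 6 (period 4).
3778 leaves remainder 2 on division by 4, so 8^3778 ends in 4.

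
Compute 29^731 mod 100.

29

By repeated squaring mod 100: 29^1≡29, 29^2≡41, 29^4≡81, 29^8≡61, 29^16≡21, 29^32≡41, 29^64≡81, 29^128≡61, 29^256≡21, 29^512≡41.
Since 731 = 1 + 2 + 8 + 16 + 64 + 128 + 512 in binary, 29^731 ≡ 29·41·61·21·81·61·41 ≡ 29 (mod 100).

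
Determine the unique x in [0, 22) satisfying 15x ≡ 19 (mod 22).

The inverse of 15 mod 22 is 3 (since 15·3 = 45 ≡ 1).
So x ≡ 3·19 = 57 ≡ 13 (mod 22).

13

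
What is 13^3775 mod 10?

7

Powers of 3 mod 10 repeat with period 4: 3, 9, 7, 1.
3775 leaves remainder 3 on division by 4, so 13^3775 ends in 7.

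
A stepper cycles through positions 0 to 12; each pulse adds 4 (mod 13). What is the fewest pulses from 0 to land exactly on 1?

13 = 3·4 + 1
4 = 4·1 + 0
Back-substituting gives 4·10 ≡ 1 (mod 13).

10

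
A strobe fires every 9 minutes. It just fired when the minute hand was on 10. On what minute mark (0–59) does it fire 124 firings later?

46

124·9 = 1116.
1116 = 18·60 + 36, so 1116 mod 60 = 36.
(10 + 36) mod 60 = 46.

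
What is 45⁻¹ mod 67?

45·3 = 135 = 2·67 + 1, so 45⁻¹ ≡ 3 (mod 67).

3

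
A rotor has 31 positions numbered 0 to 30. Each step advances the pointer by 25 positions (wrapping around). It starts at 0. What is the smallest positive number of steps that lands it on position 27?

11

25⁻¹ ≡ 5 (mod 31) because 25·5 = 125 = 4·31 + 1.
Multiplying both sides by 5: x ≡ 5·27 = 135 ≡ 11 (mod 31).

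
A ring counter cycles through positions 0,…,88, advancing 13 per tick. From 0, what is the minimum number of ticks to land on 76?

88

The inverse of 13 mod 89 is 48 (since 13·48 = 624 ≡ 1).
So x ≡ 48·76 = 3648 ≡ 88 (mod 89).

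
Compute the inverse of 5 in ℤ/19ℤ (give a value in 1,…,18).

5·4 = 20 = 1·19 + 1, so 5⁻¹ ≡ 4 (mod 19).

4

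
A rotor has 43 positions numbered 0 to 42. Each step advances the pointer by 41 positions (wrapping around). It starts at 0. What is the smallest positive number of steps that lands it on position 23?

10

41⁻¹ ≡ 21 (mod 43) because 41·21 = 861 = 20·43 + 1.
Multiplying both sides by 21: x ≡ 21·23 = 483 ≡ 10 (mod 43).
Check: 41·10 = 410 = 9·43 + 23.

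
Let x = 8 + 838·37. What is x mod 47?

838·37 = 31006.
Dividing 31006 by 47 gives quotient 659 and remainder 33.
(8 + 33) mod 47 = 41.

41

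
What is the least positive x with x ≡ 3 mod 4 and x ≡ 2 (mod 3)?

Since 3·3 ≡ 1 (mod 4), take x = 2 + 3·((3−2)·3 mod 4) = 2 + 3·3 = 11.
Check: 11 mod 4 = 3, 11 mod 3 = 2.

11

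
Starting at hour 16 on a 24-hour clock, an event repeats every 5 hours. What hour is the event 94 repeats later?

94·5 = 470.
470 = 19·24 + 14, so 470 mod 24 = 14.
(16 + 14) mod 24 = 6.

6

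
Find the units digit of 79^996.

Powers of 9 mod 10 repeat with period 2: 9, 1.
996 leaves remainder 0 on division by 2, so 79^996 ends in 1.

1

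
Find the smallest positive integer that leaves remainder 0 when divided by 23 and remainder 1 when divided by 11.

Since 11·21 ≡ 1 (mod 23), take x = 1 + 11·((0−1)·21 mod 23) = 1 + 11·2 = 23.
Check: 23 mod 23 = 0, 23 mod 11 = 1.

23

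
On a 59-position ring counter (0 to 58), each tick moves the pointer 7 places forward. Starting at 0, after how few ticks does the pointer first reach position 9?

7⁻¹ ≡ 17 (mod 59) because 7·17 = 119 = 2·59 + 1.
So x ≡ 17·9 = 153 ≡ 35 (mod 59).
Check: 7·35 = 245 = 4·59 + 9.

35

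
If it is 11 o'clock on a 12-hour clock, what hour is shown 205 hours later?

205 = 17·12 + 1, so 205 mod 12 = 1.
11 + 1 → 12 on a 12-hour dial.

12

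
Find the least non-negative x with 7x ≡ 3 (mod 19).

The inverse of 7 mod 19 is 11 (since 7·11 = 77 ≡ 1).
So x ≡ 11·3 = 33 ≡ 14 (mod 19).

14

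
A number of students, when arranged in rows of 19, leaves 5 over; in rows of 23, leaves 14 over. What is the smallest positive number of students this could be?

x ≡ 5 (mod 19) gives x ∈ {5, 24, 43, 62, 81, 100, 119, 138, …}.
The first of these with x mod 23 = 14 is 290.

290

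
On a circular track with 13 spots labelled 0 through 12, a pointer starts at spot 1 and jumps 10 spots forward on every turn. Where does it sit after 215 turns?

215·10 = 2150.
2150 mod 13 = 5 (since 165·13 = 2145).
(1 + 5) mod 13 = 6.

6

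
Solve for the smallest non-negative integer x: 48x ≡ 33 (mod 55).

48⁻¹ ≡ 47 (mod 55) because 48·47 = 2256 = 41·55 + 1.
So x ≡ 47·33 = 1551 ≡ 11 (mod 55).
Check: 48·11 = 528 = 9·55 + 33.

11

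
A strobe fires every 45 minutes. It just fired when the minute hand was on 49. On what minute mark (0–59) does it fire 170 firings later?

170·45 = 7650.
7650 − 127·60 = 30, so 7650 ≡ 30 (mod 60).
(49 + 30) mod 60 = 19.

19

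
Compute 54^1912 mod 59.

26

Square-and-reduce mod 59: 54^1≡54, 54^2≡25, 54^4≡35, 54^8≡45, 54^16≡19, 54^32≡7, 54^64≡49, 54^128≡41, 54^256≡29, 54^512≡15, 54^1024≡48.
Since 1912 = 8 + 16 + 32 + 64 + 256 + 512 + 1024 in binary, 54^1912 ≡ 45·19·7·49·29·15·48 ≡ 26 (mod 59).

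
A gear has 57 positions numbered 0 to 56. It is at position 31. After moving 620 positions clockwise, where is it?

620 − 10·57 = 50, so 620 ≡ 50 (mod 57).
(31 + 50) mod 57 = 24.

24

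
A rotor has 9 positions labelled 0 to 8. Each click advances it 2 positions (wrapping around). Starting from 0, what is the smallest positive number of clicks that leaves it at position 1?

2·5 = 10 = 1·9 + 1, so 2⁻¹ ≡ 5 (mod 9).

5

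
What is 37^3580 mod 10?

1

The units digit of 37^n cycles with period 4: 7, 9, 3, 1, …
3580 leaves remainder 0 on division by 4, so 37^3580 ends in 1.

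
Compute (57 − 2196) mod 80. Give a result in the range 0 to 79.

21

2196 − 27·80 = 36, so 2196 ≡ 36 (mod 80).
(57 − 36) mod 80 = 21.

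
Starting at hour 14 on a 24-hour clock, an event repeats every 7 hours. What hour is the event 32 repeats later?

22

32·7 = 224.
224 − 9·24 = 8, so 224 ≡ 8 (mod 24).
(14 + 8) mod 24 = 22.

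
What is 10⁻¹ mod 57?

40

57 = 5·10 + 7
10 = 1·7 + 3
7 = 2·3 + 1
3 = 3·1 + 0
Back-substituting gives 10·40 ≡ 1 (mod 57).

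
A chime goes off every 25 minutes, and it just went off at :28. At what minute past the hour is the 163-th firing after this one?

163·25 = 4075.
4075 − 67·60 = 55, so 4075 ≡ 55 (mod 60).
(28 + 55) mod 60 = 23.

23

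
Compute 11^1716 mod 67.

By repeated squaring mod 67: 11^1≡11, 11^2≡54, 11^4≡35, 11^8≡19, 11^16≡26, 11^32≡6, 11^64≡36, 11^128≡23, 11^256≡60, 11^512≡49, 11^1024≡56.
Since 1716 = 4 + 16 + 32 + 128 + 512 + 1024 in binary, 11^1716 ≡ 35·26·6·23·49·56 ≡ 1 (mod 67).

1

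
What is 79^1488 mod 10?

Last digits of 9^n: 9, 1 (period 2).
1488 leaves remainder 0 on division by 2, so 79^1488 ends in 1.

1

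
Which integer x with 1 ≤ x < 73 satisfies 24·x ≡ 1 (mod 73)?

70

73 = 3·24 + 1
24 = 24·1 + 0
Back-substituting gives 24·70 ≡ 1 (mod 73).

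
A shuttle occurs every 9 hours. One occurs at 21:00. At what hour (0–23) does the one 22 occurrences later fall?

22·9 = 198.
198 − 8·24 = 6, so 198 ≡ 6 (mod 24).
(21 + 6) mod 24 = 3.

3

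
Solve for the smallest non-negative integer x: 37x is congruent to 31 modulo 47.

The inverse of 37 mod 47 is 14 (since 37·14 = 518 ≡ 1).
Multiplying both sides by 14: x ≡ 14·31 = 434 ≡ 11 (mod 47).

11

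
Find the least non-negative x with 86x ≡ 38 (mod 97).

The inverse of 86 mod 97 is 44 (since 86·44 = 3784 ≡ 1).
So x ≡ 44·38 = 1672 ≡ 23 (mod 97).
Check: 86·23 = 1978 = 20·97 + 38.

23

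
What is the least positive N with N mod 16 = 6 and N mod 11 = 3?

102

x ≡ 3 (mod 11) gives x ∈ {3, 14, 25, 36, 47, 58, 69, 80, …}.
The first of these with x mod 16 = 6 is 102.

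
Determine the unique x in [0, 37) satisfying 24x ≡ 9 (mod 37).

5

The inverse of 24 mod 37 is 17 (since 24·17 = 408 ≡ 1).
So x ≡ 17·9 = 153 ≡ 5 (mod 37).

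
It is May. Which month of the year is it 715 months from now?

715 = 59·12 + 7, so 715 mod 12 = 7.
May + 7 months → December.

December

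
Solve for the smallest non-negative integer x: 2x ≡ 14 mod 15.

7

The inverse of 2 mod 15 is 8 (since 2·8 = 16 ≡ 1).
So x ≡ 8·14 = 112 ≡ 7 (mod 15).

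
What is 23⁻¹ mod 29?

24

29 = 1·23 + 6
23 = 3·6 + 5
6 = 1·5 + 1
5 = 5·1 + 0
Back-substituting gives 23·24 ≡ 1 (mod 29).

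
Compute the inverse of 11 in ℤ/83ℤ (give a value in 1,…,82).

83 = 7·11 + 6
11 = 1·6 + 5
6 = 1·5 + 1
5 = 5·1 + 0
Back-substituting gives 11·68 ≡ 1 (mod 83).

68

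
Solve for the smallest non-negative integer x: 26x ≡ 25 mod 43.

39

26⁻¹ ≡ 5 (mod 43) because 26·5 = 130 = 3·43 + 1.
So x ≡ 5·25 = 125 ≡ 39 (mod 43).
Check: 26·39 = 1014 = 23·43 + 25.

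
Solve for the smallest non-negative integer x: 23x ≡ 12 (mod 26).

23⁻¹ ≡ 17 (mod 26) because 23·17 = 391 = 15·26 + 1.
Multiplying both sides by 17: x ≡ 17·12 = 204 ≡ 22 (mod 26).
Check: 23·22 = 506 = 19·26 + 12.

22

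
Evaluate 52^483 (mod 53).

Successive squares of 52 mod 53: 52^1≡52, 52^2≡1, 52^4≡1, 52^8≡1, 52^16≡1, 52^32≡1, 52^64≡1, 52^128≡1, 52^256≡1.
Since 483 = 1 + 2 + 32 + 64 + 128 + 256 in binary, 52^483 ≡ 52·1·1·1·1·1 ≡ 52 (mod 53).

52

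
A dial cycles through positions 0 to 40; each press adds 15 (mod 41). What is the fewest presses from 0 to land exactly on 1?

11

41 = 2·15 + 11
15 = 1·11 + 4
11 = 2·4 + 3
4 = 1·3 + 1
3 = 3·1 + 0
Back-substituting gives 15·11 ≡ 1 (mod 41).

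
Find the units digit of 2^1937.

The units digit of 2^n cycles with period 4: 2, 4, 8, 6, …
1937 mod 4 = 1, so the last digit matches 2^1 = 2.

2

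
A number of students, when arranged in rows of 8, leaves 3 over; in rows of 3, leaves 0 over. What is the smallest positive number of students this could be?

x ≡ 0 (mod 3) gives x ∈ {0, 3}.
The first of these with x mod 8 = 3 is 3.

3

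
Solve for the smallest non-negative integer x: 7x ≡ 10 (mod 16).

7⁻¹ ≡ 7 (mod 16) because 7·7 = 49 = 3·16 + 1.
So x ≡ 7·10 = 70 ≡ 6 (mod 16).

6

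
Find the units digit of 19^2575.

9

Powers of 9 mod 10 repeat with period 2: 9, 1.
2575 mod 2 = 1, so the last digit matches 9^1 = 9.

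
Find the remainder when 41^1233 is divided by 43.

Square-and-reduce mod 43: 41^1≡41, 41^2≡4, 41^4≡16, 41^8≡41, 41^16≡4, 41^32≡16, 41^64≡41, 41^128≡4, 41^256≡16, 41^512≡41, 41^1024≡4.
1233 = 1 + 16 + 64 + 128 + 1024, so 41^1233 ≡ 41·4·41·4·4 ≡ 41 (mod 43).

41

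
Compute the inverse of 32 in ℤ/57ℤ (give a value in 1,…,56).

41

57 = 1·32 + 25
32 = 1·25 + 7
25 = 3·7 + 4
7 = 1·4 + 3
4 = 1·3 + 1
3 = 3·1 + 0
Back-substituting gives 32·41 ≡ 1 (mod 57).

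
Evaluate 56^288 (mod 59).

46

Square-and-reduce mod 59: 56^1≡56, 56^2≡9, 56^4≡22, 56^8≡12, 56^16≡26, 56^32≡27, 56^64≡21, 56^128≡28, 56^256≡17.
Since 288 = 32 + 256 in binary, 56^288 ≡ 27·17 ≡ 46 (mod 59).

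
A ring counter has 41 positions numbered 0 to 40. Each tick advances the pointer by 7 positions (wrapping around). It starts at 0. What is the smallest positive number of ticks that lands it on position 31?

The inverse of 7 mod 41 is 6 (since 7·6 = 42 ≡ 1).
So x ≡ 6·31 = 186 ≡ 22 (mod 41).

22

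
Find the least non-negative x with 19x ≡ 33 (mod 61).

The inverse of 19 mod 61 is 45 (since 19·45 = 855 ≡ 1).
So x ≡ 45·33 = 1485 ≡ 21 (mod 61).

21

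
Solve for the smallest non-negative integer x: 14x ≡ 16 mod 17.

6

14⁻¹ ≡ 11 (mod 17) because 14·11 = 154 = 9·17 + 1.
Multiplying both sides by 11: x ≡ 11·16 = 176 ≡ 6 (mod 17).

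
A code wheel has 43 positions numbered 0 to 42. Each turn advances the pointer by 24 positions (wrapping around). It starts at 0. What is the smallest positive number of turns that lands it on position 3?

27

The inverse of 24 mod 43 is 9 (since 24·9 = 216 ≡ 1).
So x ≡ 9·3 = 27 ≡ 27 (mod 43).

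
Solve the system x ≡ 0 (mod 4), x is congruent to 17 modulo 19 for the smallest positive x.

x ≡ 0 (mod 4) gives x ∈ {0, 4, 8, 12, 16, 20, 24, 28, …}.
The first of these with x mod 19 = 17 is 36.

36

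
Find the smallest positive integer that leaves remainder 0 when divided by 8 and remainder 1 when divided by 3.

16

x ≡ 1 (mod 3) gives x ∈ {1, 4, 7, 10, 13, 16}.
The first of these with x mod 8 = 0 is 16.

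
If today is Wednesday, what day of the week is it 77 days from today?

77 = 11·7 + 0, so 77 mod 7 = 0.
Wednesday + 0 days → Wednesday.

Wednesday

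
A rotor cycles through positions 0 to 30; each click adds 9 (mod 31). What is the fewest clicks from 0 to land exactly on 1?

9·7 = 63 = 2·31 + 1, so 9⁻¹ ≡ 7 (mod 31).

7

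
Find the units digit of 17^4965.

Powers of 7 mod 10 repeat with period 4: 7, 9, 3, 1.
4965 leaves remainder 1 on division by 4, so 17^4965 ends in 7.

7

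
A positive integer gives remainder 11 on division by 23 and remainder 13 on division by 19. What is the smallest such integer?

Since 19·17 ≡ 1 (mod 23), take x = 13 + 19·((11−13)·17 mod 23) = 13 + 19·12 = 241.
Check: 241 mod 23 = 11, 241 mod 19 = 13.

241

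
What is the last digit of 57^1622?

Last digits of 7^n: 7, 9, 3, 1 (period 4).
1622 mod 4 = 2, so the last digit matches 7^2 = 9.

9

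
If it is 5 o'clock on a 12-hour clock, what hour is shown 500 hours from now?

1

Dividing 500 by 12 gives quotient 41 and remainder 8.
5 + 8 → 1 on a 12-hour dial.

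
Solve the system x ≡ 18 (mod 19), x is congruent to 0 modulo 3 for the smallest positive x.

18

x ≡ 0 (mod 3) gives x ∈ {0, 3, 6, 9, 12, 15, 18}.
The first of these with x mod 19 = 18 is 18.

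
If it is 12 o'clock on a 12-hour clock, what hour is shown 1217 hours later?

5

1217 = 101·12 + 5, so 1217 mod 12 = 5.
12 + 5 → 5 on a 12-hour dial.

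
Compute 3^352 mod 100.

By repeated squaring mod 100: 3^1≡3, 3^2≡9, 3^4≡81, 3^8≡61, 3^16≡21, 3^32≡41, 3^64≡81, 3^128≡61, 3^256≡21.
Since 352 = 32 + 64 + 256 in binary, 3^352 ≡ 41·81·21 ≡ 41 (mod 100).

41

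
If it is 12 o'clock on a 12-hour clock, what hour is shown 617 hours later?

5

Dividing 617 by 12 gives quotient 51 and remainder 5.
12 + 5 → 5 on a 12-hour dial.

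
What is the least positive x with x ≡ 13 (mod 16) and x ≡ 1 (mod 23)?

93

x ≡ 13 (mod 16) gives x ∈ {13, 29, 45, 61, 77, 93}.
The first of these with x mod 23 = 1 is 93.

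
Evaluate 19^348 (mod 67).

62

By repeated squaring mod 67: 19^1≡19, 19^2≡26, 19^4≡6, 19^8≡36, 19^16≡23, 19^32≡60, 19^64≡49, 19^128≡56, 19^256≡54.
Since 348 = 4 + 8 + 16 + 64 + 256 in binary, 19^348 ≡ 6·36·23·49·54 ≡ 62 (mod 67).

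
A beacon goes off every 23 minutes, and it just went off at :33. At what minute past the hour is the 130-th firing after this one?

23

130·23 = 2990.
2990 = 49·60 + 50, so 2990 mod 60 = 50.
(33 + 50) mod 60 = 23.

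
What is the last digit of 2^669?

2

Powers of 2 mod 10 repeat with period 4: 2, 4, 8, 6.
669 leaves remainder 1 on division by 4, so 2^669 ends in 2.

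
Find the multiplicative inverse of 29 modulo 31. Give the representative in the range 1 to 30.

15

29·15 = 435 = 14·31 + 1, so 29⁻¹ ≡ 15 (mod 31).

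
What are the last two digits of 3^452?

By repeated squaring mod 100: 3^1≡3, 3^2≡9, 3^4≡81, 3^8≡61, 3^16≡21, 3^32≡41, 3^64≡81, 3^128≡61, 3^256≡21.
452 = 4 + 64 + 128 + 256, so 3^452 ≡ 81·81·61·21 ≡ 41 (mod 100).

41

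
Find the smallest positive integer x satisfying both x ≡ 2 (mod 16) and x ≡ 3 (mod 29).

Since 29·5 ≡ 1 (mod 16), take x = 3 + 29·((2−3)·5 mod 16) = 3 + 29·11 = 322.
Check: 322 mod 16 = 2, 322 mod 29 = 3.

322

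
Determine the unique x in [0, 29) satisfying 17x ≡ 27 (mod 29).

The inverse of 17 mod 29 is 12 (since 17·12 = 204 ≡ 1).
So x ≡ 12·27 = 324 ≡ 5 (mod 29).
Check: 17·5 = 85 = 2·29 + 27.

5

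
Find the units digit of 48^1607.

Last digits of 8^n: 8, 4, 2, 6 (period 4).
1607 mod 4 = 3, so the last digit matches 8^3 = 2.

2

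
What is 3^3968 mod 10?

The units digit of 3^n cycles with period 4: 3, 9, 7, 1, …
3968 leaves remainder 0 on division by 4, so 3^3968 ends in 1.

1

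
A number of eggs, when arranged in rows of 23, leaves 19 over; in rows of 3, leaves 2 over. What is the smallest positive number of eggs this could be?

x ≡ 2 (mod 3) gives x ∈ {2, 5, 8, 11, 14, 17, 20, 23, …}.
The first of these with x mod 23 = 19 is 65.

65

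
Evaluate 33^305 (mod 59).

By repeated squaring mod 59: 33^1≡33, 33^2≡27, 33^4≡21, 33^8≡28, 33^16≡17, 33^32≡53, 33^64≡36, 33^128≡57, 33^256≡4.
305 = 1 + 16 + 32 + 256, so 33^305 ≡ 33·17·53·4 ≡ 47 (mod 59).

47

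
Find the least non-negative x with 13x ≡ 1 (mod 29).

9

The inverse of 13 mod 29 is 9 (since 13·9 = 117 ≡ 1).
Multiplying both sides by 9: x ≡ 9·1 = 9 ≡ 9 (mod 29).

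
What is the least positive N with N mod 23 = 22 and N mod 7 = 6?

x ≡ 6 (mod 7) gives x ∈ {6, 13, 20, 27, 34, 41, 48, 55, …}.
The first of these with x mod 23 = 22 is 160.

160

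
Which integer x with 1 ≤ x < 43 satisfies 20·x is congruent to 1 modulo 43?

43 = 2·20 + 3
20 = 6·3 + 2
3 = 1·2 + 1
2 = 2·1 + 0
Back-substituting gives 20·28 ≡ 1 (mod 43).

28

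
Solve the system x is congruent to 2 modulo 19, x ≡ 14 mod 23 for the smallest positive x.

382

Since 23·5 ≡ 1 (mod 19), take x = 14 + 23·((2−14)·5 mod 19) = 14 + 23·16 = 382.
Check: 382 mod 19 = 2, 382 mod 23 = 14.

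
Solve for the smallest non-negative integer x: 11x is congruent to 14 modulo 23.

The inverse of 11 mod 23 is 21 (since 11·21 = 231 ≡ 1).
Multiplying both sides by 21: x ≡ 21·14 = 294 ≡ 18 (mod 23).

18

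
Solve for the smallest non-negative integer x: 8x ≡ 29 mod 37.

36

8⁻¹ ≡ 14 (mod 37) because 8·14 = 112 = 3·37 + 1.
Multiplying both sides by 14: x ≡ 14·29 = 406 ≡ 36 (mod 37).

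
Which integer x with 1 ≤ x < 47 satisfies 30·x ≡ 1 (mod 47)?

30·11 = 330 = 7·47 + 1, so 30⁻¹ ≡ 11 (mod 47).

11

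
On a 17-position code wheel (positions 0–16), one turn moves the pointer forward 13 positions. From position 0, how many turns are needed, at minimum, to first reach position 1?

4

17 = 1·13 + 4
13 = 3·4 + 1
4 = 4·1 + 0
Back-substituting gives 13·4 ≡ 1 (mod 17).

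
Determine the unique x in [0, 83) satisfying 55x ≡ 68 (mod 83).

The inverse of 55 mod 83 is 80 (since 55·80 = 4400 ≡ 1).
So x ≡ 80·68 = 5440 ≡ 45 (mod 83).
Check: 55·45 = 2475 = 29·83 + 68.

45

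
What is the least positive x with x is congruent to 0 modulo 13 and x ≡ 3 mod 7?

52

x ≡ 3 (mod 7) gives x ∈ {3, 10, 17, 24, 31, 38, 45, 52}.
The first of these with x mod 13 = 0 is 52.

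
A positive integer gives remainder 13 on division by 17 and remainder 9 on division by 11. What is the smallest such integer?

x ≡ 9 (mod 11) gives x ∈ {9, 20, 31, 42, 53, 64}.
The first of these with x mod 17 = 13 is 64.

64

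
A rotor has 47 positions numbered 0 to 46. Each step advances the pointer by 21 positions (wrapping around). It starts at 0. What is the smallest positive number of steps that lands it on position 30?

21⁻¹ ≡ 9 (mod 47) because 21·9 = 189 = 4·47 + 1.
So x ≡ 9·30 = 270 ≡ 35 (mod 47).
Check: 21·35 = 735 = 15·47 + 30.

35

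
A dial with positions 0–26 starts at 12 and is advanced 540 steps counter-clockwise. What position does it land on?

12

Dividing 540 by 27 gives quotient 20 and remainder 0.
(12 − 0) mod 27 = 12.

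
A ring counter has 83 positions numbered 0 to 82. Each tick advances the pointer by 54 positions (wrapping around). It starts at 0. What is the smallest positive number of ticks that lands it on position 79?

3

54⁻¹ ≡ 20 (mod 83) because 54·20 = 1080 = 13·83 + 1.
So x ≡ 20·79 = 1580 ≡ 3 (mod 83).
Check: 54·3 = 162 = 1·83 + 79.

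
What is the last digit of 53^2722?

Powers of 3 mod 10 repeat with period 4: 3, 9, 7, 1.
2722 leaves remainder 2 on division by 4, so 53^2722 ends in 9.

9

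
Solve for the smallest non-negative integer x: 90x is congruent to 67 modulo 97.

The inverse of 90 mod 97 is 83 (since 90·83 = 7470 ≡ 1).
Multiplying both sides by 83: x ≡ 83·67 = 5561 ≡ 32 (mod 97).

32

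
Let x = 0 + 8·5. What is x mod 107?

8·5 = 40.
40 − 0·107 = 40, so 40 ≡ 40 (mod 107).
(0 + 40) mod 107 = 40.

40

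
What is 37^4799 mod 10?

3

Last digits of 7^n: 7, 9, 3, 1 (period 4).
4799 mod 4 = 3, so the last digit matches 7^3 = 3.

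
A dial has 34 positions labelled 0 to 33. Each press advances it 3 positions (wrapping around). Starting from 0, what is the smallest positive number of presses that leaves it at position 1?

23

3·23 = 69 = 2·34 + 1, so 3⁻¹ ≡ 23 (mod 34).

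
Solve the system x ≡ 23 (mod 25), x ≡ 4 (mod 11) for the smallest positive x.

48

x ≡ 4 (mod 11) gives x ∈ {4, 15, 26, 37, 48}.
The first of these with x mod 25 = 23 is 48.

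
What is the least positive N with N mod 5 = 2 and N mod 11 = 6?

17

x ≡ 2 (mod 5) gives x ∈ {2, 7, 12, 17}.
The first of these with x mod 11 = 6 is 17.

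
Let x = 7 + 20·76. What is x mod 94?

23

20·76 = 1520.
1520 = 16·94 + 16, so 1520 mod 94 = 16.
(7 + 16) mod 94 = 23.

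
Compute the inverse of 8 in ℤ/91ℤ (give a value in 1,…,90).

57

91 = 11·8 + 3
8 = 2·3 + 2
3 = 1·2 + 1
2 = 2·1 + 0
Back-substituting gives 8·57 ≡ 1 (mod 91).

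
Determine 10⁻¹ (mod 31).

31 = 3·10 + 1
10 = 10·1 + 0
Back-substituting gives 10·28 ≡ 1 (mod 31).

28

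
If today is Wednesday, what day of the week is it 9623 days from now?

9623 − 1374·7 = 5, so 9623 ≡ 5 (mod 7).
Wednesday + 5 days → Monday.

Monday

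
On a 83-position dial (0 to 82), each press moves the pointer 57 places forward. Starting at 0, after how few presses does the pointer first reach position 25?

15

The inverse of 57 mod 83 is 67 (since 57·67 = 3819 ≡ 1).
Multiplying both sides by 67: x ≡ 67·25 = 1675 ≡ 15 (mod 83).
Check: 57·15 = 855 = 10·83 + 25.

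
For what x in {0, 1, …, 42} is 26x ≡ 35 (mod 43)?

3

26⁻¹ ≡ 5 (mod 43) because 26·5 = 130 = 3·43 + 1.
Multiplying both sides by 5: x ≡ 5·35 = 175 ≡ 3 (mod 43).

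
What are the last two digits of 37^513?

97

By repeated squaring mod 100: 37^1≡37, 37^2≡69, 37^4≡61, 37^8≡21, 37^16≡41, 37^32≡81, 37^64≡61, 37^128≡21, 37^256≡41, 37^512≡81.
Since 513 = 1 + 512 in binary, 37^513 ≡ 37·81 ≡ 97 (mod 100).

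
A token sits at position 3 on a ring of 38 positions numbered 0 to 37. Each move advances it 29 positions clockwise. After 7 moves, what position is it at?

7·29 = 203.
203 − 5·38 = 13, so 203 ≡ 13 (mod 38).
(3 + 13) mod 38 = 16.

16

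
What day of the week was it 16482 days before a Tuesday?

16482 mod 7 = 4 (since 2354·7 = 16478).
Tuesday − 4 days → Friday.

Friday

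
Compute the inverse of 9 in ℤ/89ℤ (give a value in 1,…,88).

10

89 = 9·9 + 8
9 = 1·8 + 1
8 = 8·1 + 0
Back-substituting gives 9·10 ≡ 1 (mod 89).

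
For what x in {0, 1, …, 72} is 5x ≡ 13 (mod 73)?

61

The inverse of 5 mod 73 is 44 (since 5·44 = 220 ≡ 1).
Multiplying both sides by 44: x ≡ 44·13 = 572 ≡ 61 (mod 73).
Check: 5·61 = 305 = 4·73 + 13.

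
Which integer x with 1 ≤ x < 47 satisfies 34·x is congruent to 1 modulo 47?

18

47 = 1·34 + 13
34 = 2·13 + 8
13 = 1·8 + 5
8 = 1·5 + 3
5 = 1·3 + 2
3 = 1·2 + 1
2 = 2·1 + 0
Back-substituting gives 34·18 ≡ 1 (mod 47).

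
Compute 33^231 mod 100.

Square-and-reduce mod 100: 33^1≡33, 33^2≡89, 33^4≡21, 33^8≡41, 33^16≡81, 33^32≡61, 33^64≡21, 33^128≡41.
Since 231 = 1 + 2 + 4 + 32 + 64 + 128 in binary, 33^231 ≡ 33·89·21·61·21·41 ≡ 17 (mod 100).

17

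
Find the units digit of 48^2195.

Last digits of 8^n: 8, 4, 2, 6 (period 4).
2195 leaves remainder 3 on division by 4, so 48^2195 ends in 2.

2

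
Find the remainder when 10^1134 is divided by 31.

By repeated squaring mod 31: 10^1≡10, 10^2≡7, 10^4≡18, 10^8≡14, 10^16≡10, 10^32≡7, 10^64≡18, 10^128≡14, 10^256≡10, 10^512≡7, 10^1024≡18.
Since 1134 = 2 + 4 + 8 + 32 + 64 + 1024 in binary, 10^1134 ≡ 7·18·14·7·18·18 ≡ 16 (mod 31).

16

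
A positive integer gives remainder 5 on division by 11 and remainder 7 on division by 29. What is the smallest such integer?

181

x ≡ 5 (mod 11) gives x ∈ {5, 16, 27, 38, 49, 60, 71, 82, …}.
The first of these with x mod 29 = 7 is 181.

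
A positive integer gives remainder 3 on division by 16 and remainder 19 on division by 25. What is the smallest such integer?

19

x ≡ 3 (mod 16) gives x ∈ {3, 19}.
The first of these with x mod 25 = 19 is 19.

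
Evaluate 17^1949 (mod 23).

10

By repeated squaring mod 23: 17^1≡17, 17^2≡13, 17^4≡8, 17^8≡18, 17^16≡2, 17^32≡4, 17^64≡16, 17^128≡3, 17^256≡9, 17^512≡12, 17^1024≡6.
1949 = 1 + 4 + 8 + 16 + 128 + 256 + 512 + 1024, so 17^1949 ≡ 17·8·18·2·3·9·12·6 ≡ 10 (mod 23).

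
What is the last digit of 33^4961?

The units digit of 33^n cycles with period 4: 3, 9, 7, 1, …
4961 mod 4 = 1, so the last digit matches 3^1 = 3.

3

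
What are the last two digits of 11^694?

By repeated squaring mod 100: 11^1≡11, 11^2≡21, 11^4≡41, 11^8≡81, 11^16≡61, 11^32≡21, 11^64≡41, 11^128≡81, 11^256≡61, 11^512≡21.
694 = 2 + 4 + 16 + 32 + 128 + 512, so 11^694 ≡ 21·41·61·21·81·21 ≡ 41 (mod 100).

41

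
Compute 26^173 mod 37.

10

Square-and-reduce mod 37: 26^1≡26, 26^2≡10, 26^4≡26, 26^8≡10, 26^16≡26, 26^32≡10, 26^64≡26, 26^128≡10.
173 = 1 + 4 + 8 + 32 + 128, so 26^173 ≡ 26·26·10·10·10 ≡ 10 (mod 37).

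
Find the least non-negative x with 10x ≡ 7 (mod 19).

10⁻¹ ≡ 2 (mod 19) because 10·2 = 20 = 1·19 + 1.
So x ≡ 2·7 = 14 ≡ 14 (mod 19).

14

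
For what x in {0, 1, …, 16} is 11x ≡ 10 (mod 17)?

The inverse of 11 mod 17 is 14 (since 11·14 = 154 ≡ 1).
Multiplying both sides by 14: x ≡ 14·10 = 140 ≡ 4 (mod 17).

4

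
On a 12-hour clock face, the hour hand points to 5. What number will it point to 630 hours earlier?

11

630 − 52·12 = 6, so 630 ≡ 6 (mod 12).
5 − 6 → 11 on a 12-hour dial.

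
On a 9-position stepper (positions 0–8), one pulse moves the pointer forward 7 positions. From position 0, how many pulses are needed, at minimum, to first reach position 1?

4

9 = 1·7 + 2
7 = 3·2 + 1
2 = 2·1 + 0
Back-substituting gives 7·4 ≡ 1 (mod 9).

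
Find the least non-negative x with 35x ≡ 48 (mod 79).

35⁻¹ ≡ 70 (mod 79) because 35·70 = 2450 = 31·79 + 1.
Multiplying both sides by 70: x ≡ 70·48 = 3360 ≡ 42 (mod 79).

42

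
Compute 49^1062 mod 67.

Square-and-reduce mod 67: 49^1≡49, 49^2≡56, 49^4≡54, 49^8≡35, 49^16≡19, 49^32≡26, 49^64≡6, 49^128≡36, 49^256≡23, 49^512≡60, 49^1024≡49.
Since 1062 = 2 + 4 + 32 + 1024 in binary, 49^1062 ≡ 56·54·26·49 ≡ 9 (mod 67).

9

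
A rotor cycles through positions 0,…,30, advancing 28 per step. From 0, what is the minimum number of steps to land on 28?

28⁻¹ ≡ 10 (mod 31) because 28·10 = 280 = 9·31 + 1.
Multiplying both sides by 10: x ≡ 10·28 = 280 ≡ 1 (mod 31).
Check: 28·1 = 28 = 0·31 + 28.

1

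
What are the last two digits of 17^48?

By repeated squaring mod 100: 17^1≡17, 17^2≡89, 17^4≡21, 17^8≡41, 17^16≡81, 17^32≡61.
Since 48 = 16 + 32 in binary, 17^48 ≡ 81·61 ≡ 41 (mod 100).

41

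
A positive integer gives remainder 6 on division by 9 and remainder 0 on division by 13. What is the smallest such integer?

78

x ≡ 6 (mod 9) gives x ∈ {6, 15, 24, 33, 42, 51, 60, 69, …}.
The first of these with x mod 13 = 0 is 78.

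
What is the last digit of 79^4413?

9

Last digits of 9^n: 9, 1 (period 2).
4413 mod 2 = 1, so the last digit matches 9^1 = 9.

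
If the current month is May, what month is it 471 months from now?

471 = 39·12 + 3, so 471 mod 12 = 3.
May + 3 months → August.

August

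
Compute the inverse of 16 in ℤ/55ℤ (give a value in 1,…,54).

55 = 3·16 + 7
16 = 2·7 + 2
7 = 3·2 + 1
2 = 2·1 + 0
Back-substituting gives 16·31 ≡ 1 (mod 55).

31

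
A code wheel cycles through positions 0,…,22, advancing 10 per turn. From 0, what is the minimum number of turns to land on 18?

10⁻¹ ≡ 7 (mod 23) because 10·7 = 70 = 3·23 + 1.
So x ≡ 7·18 = 126 ≡ 11 (mod 23).

11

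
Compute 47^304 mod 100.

Square-and-reduce mod 100: 47^1≡47, 47^2≡9, 47^4≡81, 47^8≡61, 47^16≡21, 47^32≡41, 47^64≡81, 47^128≡61, 47^256≡21.
304 = 16 + 32 + 256, so 47^304 ≡ 21·41·21 ≡ 81 (mod 100).

81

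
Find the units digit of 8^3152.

Powers of 8 mod 10 repeat with period 4: 8, 4, 2, 6.
3152 leaves remainder 0 on division by 4, so 8^3152 ends in 6.

6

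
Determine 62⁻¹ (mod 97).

62·36 = 2232 = 23·97 + 1, so 62⁻¹ ≡ 36 (mod 97).

36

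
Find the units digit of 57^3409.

7

Last digits of 7^n: 7, 9, 3, 1 (period 4).
3409 leaves remainder 1 on division by 4, so 57^3409 ends in 7.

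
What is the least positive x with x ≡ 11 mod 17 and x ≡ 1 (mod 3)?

Since 3·6 ≡ 1 (mod 17), take x = 1 + 3·((11−1)·6 mod 17) = 1 + 3·9 = 28.
Check: 28 mod 17 = 11, 28 mod 3 = 1.

28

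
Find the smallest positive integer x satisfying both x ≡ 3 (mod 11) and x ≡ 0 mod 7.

x ≡ 0 (mod 7) gives x ∈ {0, 7, 14}.
The first of these with x mod 11 = 3 is 14.

14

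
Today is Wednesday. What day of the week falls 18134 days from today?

18134 = 2590·7 + 4, so 18134 mod 7 = 4.
Wednesday + 4 days → Sunday.

Sunday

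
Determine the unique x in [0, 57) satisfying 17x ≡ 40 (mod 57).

The inverse of 17 mod 57 is 47 (since 17·47 = 799 ≡ 1).
Multiplying both sides by 47: x ≡ 47·40 = 1880 ≡ 56 (mod 57).

56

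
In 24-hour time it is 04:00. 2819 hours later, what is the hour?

Dividing 2819 by 24 gives quotient 117 and remainder 11.
(4 + 11) mod 24 = 15.

15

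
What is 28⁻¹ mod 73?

60

28·60 = 1680 = 23·73 + 1, so 28⁻¹ ≡ 60 (mod 73).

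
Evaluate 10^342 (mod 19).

Square-and-reduce mod 19: 10^1≡10, 10^2≡5, 10^4≡6, 10^8≡17, 10^16≡4, 10^32≡16, 10^64≡9, 10^128≡5, 10^256≡6.
Since 342 = 2 + 4 + 16 + 64 + 256 in binary, 10^342 ≡ 5·6·4·9·6 ≡ 1 (mod 19).

1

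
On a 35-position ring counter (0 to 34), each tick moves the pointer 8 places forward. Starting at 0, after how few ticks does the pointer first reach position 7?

The inverse of 8 mod 35 is 22 (since 8·22 = 176 ≡ 1).
Multiplying both sides by 22: x ≡ 22·7 = 154 ≡ 14 (mod 35).
Check: 8·14 = 112 = 3·35 + 7.

14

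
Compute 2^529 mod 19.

14

Successive squares of 2 mod 19: 2^1≡2, 2^2≡4, 2^4≡16, 2^8≡9, 2^16≡5, 2^32≡6, 2^64≡17, 2^128≡4, 2^256≡16, 2^512≡9.
Since 529 = 1 + 16 + 512 in binary, 2^529 ≡ 2·5·9 ≡ 14 (mod 19).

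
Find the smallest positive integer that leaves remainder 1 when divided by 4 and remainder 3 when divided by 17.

x ≡ 1 (mod 4) gives x ∈ {1, 5, 9, 13, 17, 21, 25, 29, …}.
The first of these with x mod 17 = 3 is 37.

37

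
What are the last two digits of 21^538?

61

Square-and-reduce mod 100: 21^1≡21, 21^2≡41, 21^4≡81, 21^8≡61, 21^16≡21, 21^32≡41, 21^64≡81, 21^128≡61, 21^256≡21, 21^512≡41.
538 = 2 + 8 + 16 + 512, so 21^538 ≡ 41·61·21·41 ≡ 61 (mod 100).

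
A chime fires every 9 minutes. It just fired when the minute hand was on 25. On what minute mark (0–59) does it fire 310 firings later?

310·9 = 2790.
2790 mod 60 = 30 (since 46·60 = 2760).
(25 + 30) mod 60 = 55.

55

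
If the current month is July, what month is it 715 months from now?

Dividing 715 by 12 gives quotient 59 and remainder 7.
July + 7 months → February.

February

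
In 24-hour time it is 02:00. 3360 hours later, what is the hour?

3360 = 140·24 + 0, so 3360 mod 24 = 0.
(2 + 0) mod 24 = 2.

2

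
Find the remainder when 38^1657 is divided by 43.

By repeated squaring mod 43: 38^1≡38, 38^2≡25, 38^4≡23, 38^8≡13, 38^16≡40, 38^32≡9, 38^64≡38, 38^128≡25, 38^256≡23, 38^512≡13, 38^1024≡40.
Since 1657 = 1 + 8 + 16 + 32 + 64 + 512 + 1024 in binary, 38^1657 ≡ 38·13·40·9·38·13·40 ≡ 31 (mod 43).

31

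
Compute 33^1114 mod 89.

By repeated squaring mod 89: 33^1≡33, 33^2≡21, 33^4≡85, 33^8≡16, 33^16≡78, 33^32≡32, 33^64≡45, 33^128≡67, 33^256≡39, 33^512≡8, 33^1024≡64.
Since 1114 = 2 + 8 + 16 + 64 + 1024 in binary, 33^1114 ≡ 21·16·78·45·64 ≡ 9 (mod 89).

9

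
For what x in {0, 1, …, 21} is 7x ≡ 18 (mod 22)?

12

7⁻¹ ≡ 19 (mod 22) because 7·19 = 133 = 6·22 + 1.
Multiplying both sides by 19: x ≡ 19·18 = 342 ≡ 12 (mod 22).
Check: 7·12 = 84 = 3·22 + 18.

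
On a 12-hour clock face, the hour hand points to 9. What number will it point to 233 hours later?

233 − 19·12 = 5, so 233 ≡ 5 (mod 12).
9 + 5 → 2 on a 12-hour dial.

2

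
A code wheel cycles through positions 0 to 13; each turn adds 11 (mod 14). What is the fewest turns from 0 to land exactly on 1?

9

11·9 = 99 = 7·14 + 1, so 11⁻¹ ≡ 9 (mod 14).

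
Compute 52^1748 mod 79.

By repeated squaring mod 79: 52^1≡52, 52^2≡18, 52^4≡8, 52^8≡64, 52^16≡67, 52^32≡65, 52^64≡38, 52^128≡22, 52^256≡10, 52^512≡21, 52^1024≡46.
Since 1748 = 4 + 16 + 64 + 128 + 512 + 1024 in binary, 52^1748 ≡ 8·67·38·22·21·46 ≡ 65 (mod 79).

65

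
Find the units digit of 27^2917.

The units digit of 27^n cycles with period 4: 7, 9, 3, 1, …
2917 mod 4 = 1, so the last digit matches 7^1 = 7.

7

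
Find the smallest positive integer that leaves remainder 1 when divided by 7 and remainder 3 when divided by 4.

x ≡ 3 (mod 4) gives x ∈ {3, 7, 11, 15}.
The first of these with x mod 7 = 1 is 15.

15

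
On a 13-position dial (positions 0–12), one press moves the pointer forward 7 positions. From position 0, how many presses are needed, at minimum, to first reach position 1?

2

7·2 = 14 = 1·13 + 1, so 7⁻¹ ≡ 2 (mod 13).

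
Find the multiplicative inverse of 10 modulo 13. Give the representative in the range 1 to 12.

4

13 = 1·10 + 3
10 = 3·3 + 1
3 = 3·1 + 0
Back-substituting gives 10·4 ≡ 1 (mod 13).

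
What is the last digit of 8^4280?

Last digits of 8^n: 8, 4, 2, 6 (period 4).
4280 mod 4 = 0, so the last digit matches 8^4 = 6.

6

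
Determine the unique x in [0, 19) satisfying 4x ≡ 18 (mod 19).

4⁻¹ ≡ 5 (mod 19) because 4·5 = 20 = 1·19 + 1.
So x ≡ 5·18 = 90 ≡ 14 (mod 19).

14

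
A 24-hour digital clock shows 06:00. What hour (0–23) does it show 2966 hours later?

2966 − 123·24 = 14, so 2966 ≡ 14 (mod 24).
(6 + 14) mod 24 = 20.

20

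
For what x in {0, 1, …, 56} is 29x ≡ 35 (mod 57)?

The inverse of 29 mod 57 is 2 (since 29·2 = 58 ≡ 1).
Multiplying both sides by 2: x ≡ 2·35 = 70 ≡ 13 (mod 57).

13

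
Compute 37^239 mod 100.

73

Square-and-reduce mod 100: 37^1≡37, 37^2≡69, 37^4≡61, 37^8≡21, 37^16≡41, 37^32≡81, 37^64≡61, 37^128≡21.
239 = 1 + 2 + 4 + 8 + 32 + 64 + 128, so 37^239 ≡ 37·69·61·21·81·61·21 ≡ 73 (mod 100).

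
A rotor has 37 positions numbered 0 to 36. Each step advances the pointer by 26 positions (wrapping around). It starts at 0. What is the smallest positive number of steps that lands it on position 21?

25

26⁻¹ ≡ 10 (mod 37) because 26·10 = 260 = 7·37 + 1.
Multiplying both sides by 10: x ≡ 10·21 = 210 ≡ 25 (mod 37).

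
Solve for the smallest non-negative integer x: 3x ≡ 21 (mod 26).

7

The inverse of 3 mod 26 is 9 (since 3·9 = 27 ≡ 1).
Multiplying both sides by 9: x ≡ 9·21 = 189 ≡ 7 (mod 26).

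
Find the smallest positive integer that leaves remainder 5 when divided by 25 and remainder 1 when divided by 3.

55

Since 3·17 ≡ 1 (mod 25), take x = 1 + 3·((5−1)·17 mod 25) = 1 + 3·18 = 55.
Check: 55 mod 25 = 5, 55 mod 3 = 1.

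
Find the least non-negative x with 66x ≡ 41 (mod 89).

64

The inverse of 66 mod 89 is 58 (since 66·58 = 3828 ≡ 1).
So x ≡ 58·41 = 2378 ≡ 64 (mod 89).
Check: 66·64 = 4224 = 47·89 + 41.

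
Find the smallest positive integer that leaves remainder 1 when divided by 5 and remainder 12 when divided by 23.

x ≡ 1 (mod 5) gives x ∈ {1, 6, 11, 16, 21, 26, 31, 36, …}.
The first of these with x mod 23 = 12 is 81.

81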